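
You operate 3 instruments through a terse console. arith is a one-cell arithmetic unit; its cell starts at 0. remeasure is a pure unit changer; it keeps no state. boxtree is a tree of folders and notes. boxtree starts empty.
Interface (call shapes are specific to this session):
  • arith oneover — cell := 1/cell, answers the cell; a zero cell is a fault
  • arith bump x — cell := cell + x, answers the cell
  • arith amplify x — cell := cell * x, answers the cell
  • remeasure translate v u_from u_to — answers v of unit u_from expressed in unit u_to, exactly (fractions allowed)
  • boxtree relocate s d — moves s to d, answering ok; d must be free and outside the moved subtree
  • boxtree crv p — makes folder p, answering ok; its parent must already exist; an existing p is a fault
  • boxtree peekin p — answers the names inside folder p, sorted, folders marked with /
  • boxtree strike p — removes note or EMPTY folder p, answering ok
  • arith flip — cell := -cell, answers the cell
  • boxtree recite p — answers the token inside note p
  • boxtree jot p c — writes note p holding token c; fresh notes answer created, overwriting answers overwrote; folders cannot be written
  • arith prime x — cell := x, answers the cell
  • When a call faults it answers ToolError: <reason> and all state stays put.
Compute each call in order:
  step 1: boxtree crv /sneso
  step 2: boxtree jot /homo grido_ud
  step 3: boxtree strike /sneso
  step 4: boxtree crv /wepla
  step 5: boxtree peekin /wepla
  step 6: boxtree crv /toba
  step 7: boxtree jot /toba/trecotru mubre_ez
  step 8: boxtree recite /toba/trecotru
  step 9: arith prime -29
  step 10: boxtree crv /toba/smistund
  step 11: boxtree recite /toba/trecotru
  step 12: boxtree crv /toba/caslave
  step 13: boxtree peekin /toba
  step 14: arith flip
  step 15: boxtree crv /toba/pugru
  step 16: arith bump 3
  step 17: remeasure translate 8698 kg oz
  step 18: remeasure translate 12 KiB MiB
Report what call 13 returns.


·→ boxtree crv(p: /sneso)
·← ok
·→ boxtree jot(p: /homo, c: grido_ud)
·← created
·→ boxtree strike(p: /sneso)
·← ok
·→ boxtree crv(p: /wepla)
·← ok
·→ boxtree peekin(p: /wepla)
·← []
·→ boxtree crv(p: /toba)
·← ok
·→ boxtree jot(p: /toba/trecotru, c: mubre_ez)
·← created
·→ boxtree recite(p: /toba/trecotru)
·← mubre_ez
·→ arith prime(x: -29)
·← -29
·→ boxtree crv(p: /toba/smistund)
·← ok
·→ boxtree recite(p: /toba/trecotru)
·← mubre_ez
·→ boxtree crv(p: /toba/caslave)
·← ok
·→ boxtree peekin(p: /toba)
·← [caslave/, smistund/, trecotru]
·→ arith flip()
·← 29
·→ boxtree crv(p: /toba/pugru)
·← ok
·→ arith bump(x: 3)
·← 32
·→ remeasure translate(v: 8698, u_from: kg, u_to: oz)
·← 13916800000000/45359237
·→ remeasure translate(v: 12, u_from: KiB, u_to: MiB)
·← 3/256

Answer: [caslave/, smistund/, trecotru]


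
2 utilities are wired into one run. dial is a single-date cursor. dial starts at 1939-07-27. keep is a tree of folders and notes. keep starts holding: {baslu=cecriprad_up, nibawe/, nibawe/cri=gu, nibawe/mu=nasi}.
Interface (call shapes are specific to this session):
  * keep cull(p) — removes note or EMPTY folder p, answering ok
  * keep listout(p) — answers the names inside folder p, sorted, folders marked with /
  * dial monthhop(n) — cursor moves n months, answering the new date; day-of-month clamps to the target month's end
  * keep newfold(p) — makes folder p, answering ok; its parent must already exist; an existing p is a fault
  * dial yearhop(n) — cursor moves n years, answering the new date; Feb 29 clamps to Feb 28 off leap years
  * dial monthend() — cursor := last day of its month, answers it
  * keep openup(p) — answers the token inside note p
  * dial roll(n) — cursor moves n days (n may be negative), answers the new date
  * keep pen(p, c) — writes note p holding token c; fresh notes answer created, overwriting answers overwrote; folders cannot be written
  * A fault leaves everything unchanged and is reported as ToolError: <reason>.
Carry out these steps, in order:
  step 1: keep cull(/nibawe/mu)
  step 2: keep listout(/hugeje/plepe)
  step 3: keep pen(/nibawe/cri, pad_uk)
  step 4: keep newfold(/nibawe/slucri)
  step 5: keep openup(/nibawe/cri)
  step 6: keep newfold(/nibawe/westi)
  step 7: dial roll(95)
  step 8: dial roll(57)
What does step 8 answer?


Calling keep cull on p: /nibawe/mu, which returns ok.
Calling keep listout on p: /hugeje/plepe, and see ToolError: not found.
Invoking keep pen on p: /nibawe/cri, c: pad_uk, which returns overwrote.
I try keep newfold on p: /nibawe/slucri, — result: ok.
Now I run keep openup on p: /nibawe/cri, and observe pad_uk.
I try keep newfold on p: /nibawe/westi, — result: ok.
Calling dial roll on n: 95, and observe 1939-10-30.
Next I call dial roll on n: 57, and get 1939-12-26.

Answer: 1939-12-26


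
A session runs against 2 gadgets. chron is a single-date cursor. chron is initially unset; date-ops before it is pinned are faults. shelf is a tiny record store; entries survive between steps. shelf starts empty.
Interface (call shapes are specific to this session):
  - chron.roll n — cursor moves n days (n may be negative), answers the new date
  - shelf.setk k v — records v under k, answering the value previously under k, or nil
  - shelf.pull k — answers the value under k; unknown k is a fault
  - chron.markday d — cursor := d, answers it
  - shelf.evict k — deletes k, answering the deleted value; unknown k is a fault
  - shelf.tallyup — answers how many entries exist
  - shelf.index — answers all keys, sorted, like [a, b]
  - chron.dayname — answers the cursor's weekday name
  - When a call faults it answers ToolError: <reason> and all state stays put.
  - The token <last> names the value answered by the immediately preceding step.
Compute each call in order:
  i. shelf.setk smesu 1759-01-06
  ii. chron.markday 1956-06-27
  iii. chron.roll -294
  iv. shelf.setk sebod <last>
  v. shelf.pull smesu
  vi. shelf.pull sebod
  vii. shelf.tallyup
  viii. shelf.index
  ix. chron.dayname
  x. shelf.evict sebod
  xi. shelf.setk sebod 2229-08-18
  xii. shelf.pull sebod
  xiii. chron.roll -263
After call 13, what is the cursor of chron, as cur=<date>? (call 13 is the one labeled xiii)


Answer: cur=1954-12-18

Derivation:
-> shelf.setk(k: smesu, v: 1759-01-06)
<- nil
-> chron.markday(d: 1956-06-27)
<- 1956-06-27
-> chron.roll(n: -294)
<- 1955-09-07
-> shelf.setk(k: sebod, v: <last>)
<- nil
-> shelf.pull(k: smesu)
<- 1759-01-06
-> shelf.pull(k: sebod)
<- 1955-09-07
-> shelf.tallyup()
<- 2
-> shelf.index()
<- [sebod, smesu]
-> chron.dayname()
<- Wednesday
-> shelf.evict(k: sebod)
<- 1955-09-07
-> shelf.setk(k: sebod, v: 2229-08-18)
<- nil
-> shelf.pull(k: sebod)
<- 2229-08-18
-> chron.roll(n: -263)
<- 1954-12-18


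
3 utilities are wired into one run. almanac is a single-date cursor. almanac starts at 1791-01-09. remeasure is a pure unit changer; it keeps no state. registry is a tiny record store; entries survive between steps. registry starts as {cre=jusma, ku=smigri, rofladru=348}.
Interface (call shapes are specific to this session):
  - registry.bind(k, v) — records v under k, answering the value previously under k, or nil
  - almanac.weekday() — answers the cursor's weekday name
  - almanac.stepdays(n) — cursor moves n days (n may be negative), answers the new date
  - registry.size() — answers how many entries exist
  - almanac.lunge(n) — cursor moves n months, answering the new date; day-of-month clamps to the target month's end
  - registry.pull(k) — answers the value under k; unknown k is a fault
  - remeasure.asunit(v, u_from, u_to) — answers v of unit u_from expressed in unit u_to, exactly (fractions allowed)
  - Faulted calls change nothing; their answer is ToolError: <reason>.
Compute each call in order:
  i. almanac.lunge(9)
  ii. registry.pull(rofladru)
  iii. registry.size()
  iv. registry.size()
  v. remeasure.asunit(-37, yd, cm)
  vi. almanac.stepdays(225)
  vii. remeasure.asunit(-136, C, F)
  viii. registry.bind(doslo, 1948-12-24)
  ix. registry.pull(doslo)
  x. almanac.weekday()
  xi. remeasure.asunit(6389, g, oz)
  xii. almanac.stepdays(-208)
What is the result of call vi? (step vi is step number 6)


→ almanac.lunge(n='9')
← 1791-10-09
→ registry.pull(k='rofladru')
← 348
→ registry.size()
← 3
→ registry.size()
← 3
→ remeasure.asunit(v='-37', u_from='yd', u_to='cm')
← -84582/25
→ almanac.stepdays(n='225')
← 1792-05-21
→ remeasure.asunit(v='-136', u_from='C', u_to='F')
← -1064/5
→ registry.bind(k='doslo', v='1948-12-24')
← nil
→ registry.pull(k='doslo')
← 1948-12-24
→ almanac.weekday()
← Monday
→ remeasure.asunit(v='6389', u_from='g', u_to='oz')
← 10222400000/45359237
→ almanac.stepdays(n='-208')
← 1791-10-26

Answer: 1792-05-21


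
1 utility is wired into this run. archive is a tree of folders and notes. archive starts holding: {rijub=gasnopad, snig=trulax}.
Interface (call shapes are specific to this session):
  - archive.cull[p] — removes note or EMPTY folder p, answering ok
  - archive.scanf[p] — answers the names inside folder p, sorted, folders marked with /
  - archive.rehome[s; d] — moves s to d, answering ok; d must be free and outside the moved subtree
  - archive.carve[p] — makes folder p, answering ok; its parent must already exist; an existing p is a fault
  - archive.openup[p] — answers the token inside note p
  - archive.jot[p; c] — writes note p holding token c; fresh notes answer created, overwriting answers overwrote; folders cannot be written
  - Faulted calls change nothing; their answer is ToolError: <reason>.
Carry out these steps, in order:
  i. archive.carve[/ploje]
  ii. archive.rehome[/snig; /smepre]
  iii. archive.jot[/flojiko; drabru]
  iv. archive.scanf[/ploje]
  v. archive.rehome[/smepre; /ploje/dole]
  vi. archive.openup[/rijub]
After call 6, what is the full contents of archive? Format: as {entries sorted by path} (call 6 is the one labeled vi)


Answer: {flojiko=drabru, ploje/, ploje/dole=trulax, rijub=gasnopad}

Derivation:
→ archive.carve(p: /ploje)
← ok
→ archive.rehome(s: /snig, d: /smepre)
← ok
→ archive.jot(p: /flojiko, c: drabru)
← created
→ archive.scanf(p: /ploje)
← []
→ archive.rehome(s: /smepre, d: /ploje/dole)
← ok
→ archive.openup(p: /rijub)
← gasnopad


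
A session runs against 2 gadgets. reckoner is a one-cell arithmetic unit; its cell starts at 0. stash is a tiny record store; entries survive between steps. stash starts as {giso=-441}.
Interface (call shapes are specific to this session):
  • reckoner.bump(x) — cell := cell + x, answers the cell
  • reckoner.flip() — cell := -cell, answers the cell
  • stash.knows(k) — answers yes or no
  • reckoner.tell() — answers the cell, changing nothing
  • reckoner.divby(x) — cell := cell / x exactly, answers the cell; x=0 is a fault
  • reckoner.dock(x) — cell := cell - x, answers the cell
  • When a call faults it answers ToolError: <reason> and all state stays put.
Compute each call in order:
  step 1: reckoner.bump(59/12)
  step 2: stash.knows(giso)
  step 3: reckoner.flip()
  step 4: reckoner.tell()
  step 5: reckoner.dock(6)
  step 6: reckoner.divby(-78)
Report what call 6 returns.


·→ bump(x=59/12)
·← 59/12
·→ knows(k=giso)
·← yes
·→ flip()
·← -59/12
·→ tell()
·← -59/12
·→ dock(x=6)
·← -131/12
·→ divby(x=-78)
·← 131/936

Answer: 131/936


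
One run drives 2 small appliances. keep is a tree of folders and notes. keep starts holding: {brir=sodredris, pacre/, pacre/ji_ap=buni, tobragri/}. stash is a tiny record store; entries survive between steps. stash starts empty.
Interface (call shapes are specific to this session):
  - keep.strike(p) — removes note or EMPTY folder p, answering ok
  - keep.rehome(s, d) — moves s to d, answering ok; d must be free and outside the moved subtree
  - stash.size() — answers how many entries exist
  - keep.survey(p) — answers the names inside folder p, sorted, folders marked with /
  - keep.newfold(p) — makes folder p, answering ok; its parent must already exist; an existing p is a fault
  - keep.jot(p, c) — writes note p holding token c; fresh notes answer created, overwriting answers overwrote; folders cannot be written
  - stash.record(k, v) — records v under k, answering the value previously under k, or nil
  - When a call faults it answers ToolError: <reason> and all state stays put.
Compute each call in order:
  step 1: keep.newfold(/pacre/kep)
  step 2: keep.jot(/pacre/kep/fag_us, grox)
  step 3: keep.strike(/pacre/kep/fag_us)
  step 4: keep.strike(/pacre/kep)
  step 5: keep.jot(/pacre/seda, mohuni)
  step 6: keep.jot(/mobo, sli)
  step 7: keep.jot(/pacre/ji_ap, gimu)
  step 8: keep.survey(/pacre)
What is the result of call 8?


I call keep.newfold on p='/pacre/kep', and see ok.
I call keep.jot on p='/pacre/kep/fag_us', c='grox', giving created.
I run keep.strike on p='/pacre/kep/fag_us', yielding ok.
Invoking keep.strike on p='/pacre/kep', — result: ok.
I run keep.jot on p='/pacre/seda', c='mohuni', → created.
Invoking keep.jot on p='/mobo', c='sli', and see created.
Now I run keep.jot on p='/pacre/ji_ap', c='gimu', yielding overwrote.
I call keep.survey on p='/pacre', which returns [ji_ap, seda].

Answer: [ji_ap, seda]


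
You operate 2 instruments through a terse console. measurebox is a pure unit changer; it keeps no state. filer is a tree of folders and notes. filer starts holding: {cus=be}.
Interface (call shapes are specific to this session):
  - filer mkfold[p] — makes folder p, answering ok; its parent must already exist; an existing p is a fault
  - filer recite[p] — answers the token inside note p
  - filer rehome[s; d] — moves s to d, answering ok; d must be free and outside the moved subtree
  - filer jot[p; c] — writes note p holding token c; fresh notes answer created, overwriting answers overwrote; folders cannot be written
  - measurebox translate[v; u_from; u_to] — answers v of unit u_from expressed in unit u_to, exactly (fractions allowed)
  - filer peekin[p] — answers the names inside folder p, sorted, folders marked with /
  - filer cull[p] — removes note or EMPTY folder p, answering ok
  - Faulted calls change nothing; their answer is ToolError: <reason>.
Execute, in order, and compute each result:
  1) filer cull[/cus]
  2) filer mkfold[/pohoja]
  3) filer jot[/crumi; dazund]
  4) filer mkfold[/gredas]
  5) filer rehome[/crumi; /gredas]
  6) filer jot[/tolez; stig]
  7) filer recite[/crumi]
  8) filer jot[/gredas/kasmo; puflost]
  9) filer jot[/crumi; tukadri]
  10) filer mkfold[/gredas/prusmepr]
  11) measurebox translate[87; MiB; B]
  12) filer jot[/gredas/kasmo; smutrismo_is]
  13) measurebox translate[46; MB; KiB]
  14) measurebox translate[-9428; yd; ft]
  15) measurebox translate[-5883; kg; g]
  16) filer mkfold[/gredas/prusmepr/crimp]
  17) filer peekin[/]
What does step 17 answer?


Answer: [crumi, gredas/, pohoja/, tolez]

Derivation:
>>> filer cull p=/cus
[out] ok
>>> filer mkfold p=/pohoja
[out] ok
>>> filer jot p=/crumi c=dazund
[out] created
>>> filer mkfold p=/gredas
[out] ok
>>> filer rehome s=/crumi d=/gredas
[out] ToolError: exists
>>> filer jot p=/tolez c=stig
[out] created
>>> filer recite p=/crumi
[out] dazund
>>> filer jot p=/gredas/kasmo c=puflost
[out] created
>>> filer jot p=/crumi c=tukadri
[out] overwrote
>>> filer mkfold p=/gredas/prusmepr
[out] ok
>>> measurebox translate v=87 u_from=MiB u_to=B
[out] 91226112
>>> filer jot p=/gredas/kasmo c=smutrismo_is
[out] overwrote
>>> measurebox translate v=46 u_from=MB u_to=KiB
[out] 359375/8
>>> measurebox translate v=-9428 u_from=yd u_to=ft
[out] -28284
>>> measurebox translate v=-5883 u_from=kg u_to=g
[out] -5883000
>>> filer mkfold p=/gredas/prusmepr/crimp
[out] ok
>>> filer peekin p=/
[out] [crumi, gredas/, pohoja/, tolez]


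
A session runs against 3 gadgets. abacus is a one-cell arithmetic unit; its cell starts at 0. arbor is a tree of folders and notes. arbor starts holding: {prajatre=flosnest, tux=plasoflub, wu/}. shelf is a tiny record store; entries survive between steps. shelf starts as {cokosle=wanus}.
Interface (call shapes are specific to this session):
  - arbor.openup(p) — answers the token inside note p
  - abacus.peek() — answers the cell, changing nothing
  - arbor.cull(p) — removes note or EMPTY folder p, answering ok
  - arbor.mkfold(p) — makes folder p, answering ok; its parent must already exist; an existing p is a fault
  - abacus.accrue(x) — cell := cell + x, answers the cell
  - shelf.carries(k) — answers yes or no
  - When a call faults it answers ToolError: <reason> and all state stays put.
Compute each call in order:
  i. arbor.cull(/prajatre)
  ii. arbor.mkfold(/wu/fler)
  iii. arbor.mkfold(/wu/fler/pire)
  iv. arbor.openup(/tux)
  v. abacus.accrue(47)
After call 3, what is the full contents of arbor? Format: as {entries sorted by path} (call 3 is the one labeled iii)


;; cull(/prajatre) => ok
;; mkfold(/wu/fler) => ok
;; mkfold(/wu/fler/pire) => ok
;; openup(/tux) => plasoflub
;; accrue(47) => 47

Answer: {tux=plasoflub, wu/, wu/fler/, wu/fler/pire/}


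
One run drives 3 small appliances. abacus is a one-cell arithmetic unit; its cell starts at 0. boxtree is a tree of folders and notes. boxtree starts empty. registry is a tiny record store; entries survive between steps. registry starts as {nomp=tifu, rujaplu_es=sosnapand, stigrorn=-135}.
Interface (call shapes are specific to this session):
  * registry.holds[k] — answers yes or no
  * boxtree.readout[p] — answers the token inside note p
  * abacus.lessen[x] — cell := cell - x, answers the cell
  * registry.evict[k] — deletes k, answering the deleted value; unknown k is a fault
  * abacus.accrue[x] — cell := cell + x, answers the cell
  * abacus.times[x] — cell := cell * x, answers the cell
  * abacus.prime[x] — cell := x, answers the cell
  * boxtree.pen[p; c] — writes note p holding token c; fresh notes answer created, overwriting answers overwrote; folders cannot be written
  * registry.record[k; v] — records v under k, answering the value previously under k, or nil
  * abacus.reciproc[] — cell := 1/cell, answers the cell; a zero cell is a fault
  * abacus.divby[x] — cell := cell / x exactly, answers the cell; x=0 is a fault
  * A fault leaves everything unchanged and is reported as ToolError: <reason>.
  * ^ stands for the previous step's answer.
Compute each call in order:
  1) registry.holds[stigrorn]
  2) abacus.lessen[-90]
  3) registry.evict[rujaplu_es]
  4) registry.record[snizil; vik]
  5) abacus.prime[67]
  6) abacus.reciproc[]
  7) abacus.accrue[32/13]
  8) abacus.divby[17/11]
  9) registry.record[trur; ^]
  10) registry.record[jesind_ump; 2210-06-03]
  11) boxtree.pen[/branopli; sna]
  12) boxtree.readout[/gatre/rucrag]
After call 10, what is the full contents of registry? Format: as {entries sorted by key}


Answer: {jesind_ump=2210-06-03, nomp=tifu, snizil=vik, stigrorn=-135, trur=23727/14807}

Derivation:
[in] registry.holds k=stigrorn
[out] yes
[in] abacus.lessen x=-90
[out] 90
[in] registry.evict k=rujaplu_es
[out] sosnapand
[in] registry.record k=snizil v=vik
[out] nil
[in] abacus.prime x=67
[out] 67
[in] abacus.reciproc
[out] 1/67
[in] abacus.accrue x=32/13
[out] 2157/871
[in] abacus.divby x=17/11
[out] 23727/14807
[in] registry.record k=trur v=^
[out] nil
[in] registry.record k=jesind_ump v=2210-06-03
[out] nil
[in] boxtree.pen p=/branopli c=sna
[out] created
[in] boxtree.readout p=/gatre/rucrag
[out] ToolError: not found


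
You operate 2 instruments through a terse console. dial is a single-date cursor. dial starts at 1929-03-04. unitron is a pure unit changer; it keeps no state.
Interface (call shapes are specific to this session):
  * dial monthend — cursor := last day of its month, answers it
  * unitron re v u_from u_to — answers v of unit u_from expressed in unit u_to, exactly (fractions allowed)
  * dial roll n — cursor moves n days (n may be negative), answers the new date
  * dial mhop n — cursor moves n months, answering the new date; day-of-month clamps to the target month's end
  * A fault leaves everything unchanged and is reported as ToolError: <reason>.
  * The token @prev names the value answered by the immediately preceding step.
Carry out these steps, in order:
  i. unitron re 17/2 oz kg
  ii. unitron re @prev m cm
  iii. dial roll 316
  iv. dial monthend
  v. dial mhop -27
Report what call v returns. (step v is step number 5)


! 1. unitron re(17/2, oz, kg) ~> 771107029/3200000000
! 2. unitron re(@prev, m, cm) ~> 771107029/32000000
! 3. dial roll(316) ~> 1930-01-14
! 4. dial monthend() ~> 1930-01-31
! 5. dial mhop(-27) ~> 1927-10-31

Answer: 1927-10-31


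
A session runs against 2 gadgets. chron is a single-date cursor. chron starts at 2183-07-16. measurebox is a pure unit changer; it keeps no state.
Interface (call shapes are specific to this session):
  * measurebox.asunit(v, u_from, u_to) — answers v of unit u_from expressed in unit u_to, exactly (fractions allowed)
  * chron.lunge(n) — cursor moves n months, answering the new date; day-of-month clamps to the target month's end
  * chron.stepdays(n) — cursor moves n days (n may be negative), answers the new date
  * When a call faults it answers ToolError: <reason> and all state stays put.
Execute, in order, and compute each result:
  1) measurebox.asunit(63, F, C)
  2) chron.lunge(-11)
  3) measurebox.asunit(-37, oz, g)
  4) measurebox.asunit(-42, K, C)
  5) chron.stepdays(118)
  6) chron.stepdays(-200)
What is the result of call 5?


Answer: 2182-12-12

Derivation:
Next I call asunit(63, F, C), — result: 155/9.
Now I run lunge(-11), which returns 2182-08-16.
Using asunit(-37, oz, g): -1678291769/1600000.
Calling asunit(-42, K, C), and get -6303/20.
I invoke stepdays(118), giving 2182-12-12.
I run stepdays(-200), which returns 2182-05-26.


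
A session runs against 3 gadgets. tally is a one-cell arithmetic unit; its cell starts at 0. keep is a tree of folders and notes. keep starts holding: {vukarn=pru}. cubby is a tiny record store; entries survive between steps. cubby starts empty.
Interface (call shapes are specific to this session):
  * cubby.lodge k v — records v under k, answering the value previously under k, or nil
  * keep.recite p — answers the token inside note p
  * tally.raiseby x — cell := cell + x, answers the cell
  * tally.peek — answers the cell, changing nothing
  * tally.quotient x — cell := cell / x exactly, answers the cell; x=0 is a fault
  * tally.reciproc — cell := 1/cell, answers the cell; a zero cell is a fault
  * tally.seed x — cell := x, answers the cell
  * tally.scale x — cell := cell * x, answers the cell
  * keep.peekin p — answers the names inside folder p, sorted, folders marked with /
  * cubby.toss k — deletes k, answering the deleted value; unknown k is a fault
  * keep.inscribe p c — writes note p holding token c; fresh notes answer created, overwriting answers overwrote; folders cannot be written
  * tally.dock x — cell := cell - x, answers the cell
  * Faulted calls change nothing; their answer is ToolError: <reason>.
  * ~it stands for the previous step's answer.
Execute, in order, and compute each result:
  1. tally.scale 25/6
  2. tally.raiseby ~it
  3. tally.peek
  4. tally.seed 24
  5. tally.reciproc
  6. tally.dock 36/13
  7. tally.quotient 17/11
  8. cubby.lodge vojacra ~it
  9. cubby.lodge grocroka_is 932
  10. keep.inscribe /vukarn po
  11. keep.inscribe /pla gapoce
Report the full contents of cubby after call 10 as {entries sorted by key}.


Answer: {grocroka_is=932, vojacra=-9361/5304}

Derivation:
$ tally.scale 25/6
:: 0
$ tally.raiseby ~it
:: 0
$ tally.peek
:: 0
$ tally.seed 24
:: 24
$ tally.reciproc
:: 1/24
$ tally.dock 36/13
:: -851/312
$ tally.quotient 17/11
:: -9361/5304
$ cubby.lodge vojacra ~it
:: nil
$ cubby.lodge grocroka_is 932
:: nil
$ keep.inscribe /vukarn po
:: overwrote
$ keep.inscribe /pla gapoce
:: created


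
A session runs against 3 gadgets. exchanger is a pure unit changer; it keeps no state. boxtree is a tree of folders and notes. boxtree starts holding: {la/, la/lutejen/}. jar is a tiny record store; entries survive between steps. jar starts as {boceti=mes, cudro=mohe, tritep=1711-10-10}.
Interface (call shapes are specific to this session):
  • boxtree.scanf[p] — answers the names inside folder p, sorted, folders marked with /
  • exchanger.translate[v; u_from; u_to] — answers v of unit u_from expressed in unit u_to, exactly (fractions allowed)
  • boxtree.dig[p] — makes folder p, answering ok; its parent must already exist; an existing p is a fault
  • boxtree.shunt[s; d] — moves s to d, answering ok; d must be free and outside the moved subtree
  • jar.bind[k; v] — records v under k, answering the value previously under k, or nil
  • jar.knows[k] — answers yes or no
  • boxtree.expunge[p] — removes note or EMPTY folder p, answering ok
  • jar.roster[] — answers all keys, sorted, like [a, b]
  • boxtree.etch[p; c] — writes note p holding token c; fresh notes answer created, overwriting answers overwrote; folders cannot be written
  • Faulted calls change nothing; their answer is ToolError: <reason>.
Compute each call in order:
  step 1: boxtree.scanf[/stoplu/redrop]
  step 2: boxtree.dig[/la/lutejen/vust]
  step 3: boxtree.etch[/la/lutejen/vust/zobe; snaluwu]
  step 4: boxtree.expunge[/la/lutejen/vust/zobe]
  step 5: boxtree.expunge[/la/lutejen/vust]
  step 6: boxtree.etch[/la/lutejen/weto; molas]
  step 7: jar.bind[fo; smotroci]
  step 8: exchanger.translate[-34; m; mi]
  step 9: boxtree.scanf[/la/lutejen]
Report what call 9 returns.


~$ scanf p='/stoplu/redrop'
= ToolError: not found
~$ dig p='/la/lutejen/vust'
= ok
~$ etch p='/la/lutejen/vust/zobe' c='snaluwu'
= created
~$ expunge p='/la/lutejen/vust/zobe'
= ok
~$ expunge p='/la/lutejen/vust'
= ok
~$ etch p='/la/lutejen/weto' c='molas'
= created
~$ bind k='fo' v='smotroci'
= nil
~$ translate v='-34' u_from='m' u_to='mi'
= -2125/100584
~$ scanf p='/la/lutejen'
= [weto]

Answer: [weto]


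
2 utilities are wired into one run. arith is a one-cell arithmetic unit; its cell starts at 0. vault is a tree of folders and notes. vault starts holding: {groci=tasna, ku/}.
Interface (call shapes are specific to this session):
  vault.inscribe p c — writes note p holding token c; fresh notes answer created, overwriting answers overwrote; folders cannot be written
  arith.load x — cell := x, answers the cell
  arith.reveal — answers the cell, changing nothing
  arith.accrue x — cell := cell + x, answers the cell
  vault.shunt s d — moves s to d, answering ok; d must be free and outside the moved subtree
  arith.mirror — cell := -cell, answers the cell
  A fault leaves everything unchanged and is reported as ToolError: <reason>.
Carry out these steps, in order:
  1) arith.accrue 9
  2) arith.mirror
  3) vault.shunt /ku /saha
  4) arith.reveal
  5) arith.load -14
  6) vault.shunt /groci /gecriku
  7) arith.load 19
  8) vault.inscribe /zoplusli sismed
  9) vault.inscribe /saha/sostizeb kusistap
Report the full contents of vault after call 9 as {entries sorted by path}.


Answer: {gecriku=tasna, saha/, saha/sostizeb=kusistap, zoplusli=sismed}

Derivation:
I use arith.accrue using x='9', → 9.
Using arith.mirror, → -9.
Using vault.shunt using s='/ku', d='/saha', giving ok.
I run arith.reveal, yielding -9.
Calling arith.load using x='-14': -14.
Next I call vault.shunt using s='/groci', d='/gecriku', → ok.
Invoking arith.load using x='19', yielding 19.
Calling vault.inscribe using p='/zoplusli', c='sismed', giving created.
Invoking vault.inscribe using p='/saha/sostizeb', c='kusistap': created.


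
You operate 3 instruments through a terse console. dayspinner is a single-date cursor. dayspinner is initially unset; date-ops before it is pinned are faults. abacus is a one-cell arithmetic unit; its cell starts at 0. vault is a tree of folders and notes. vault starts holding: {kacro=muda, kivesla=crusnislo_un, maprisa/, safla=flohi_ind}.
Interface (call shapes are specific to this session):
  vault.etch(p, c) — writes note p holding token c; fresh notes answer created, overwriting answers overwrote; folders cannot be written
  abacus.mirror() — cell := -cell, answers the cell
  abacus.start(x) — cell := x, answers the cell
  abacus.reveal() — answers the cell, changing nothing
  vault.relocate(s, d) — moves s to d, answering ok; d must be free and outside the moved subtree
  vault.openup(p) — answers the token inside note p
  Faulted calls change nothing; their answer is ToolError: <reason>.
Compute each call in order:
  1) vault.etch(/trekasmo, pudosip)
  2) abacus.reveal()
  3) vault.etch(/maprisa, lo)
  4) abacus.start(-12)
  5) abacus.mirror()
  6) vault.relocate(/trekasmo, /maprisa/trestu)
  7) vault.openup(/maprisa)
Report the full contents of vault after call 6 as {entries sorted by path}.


;; 1. vault.etch(p: /trekasmo, c: pudosip) == created
;; 2. abacus.reveal() == 0
;; 3. vault.etch(p: /maprisa, c: lo) == ToolError: is a directory
;; 4. abacus.start(x: -12) == -12
;; 5. abacus.mirror() == 12
;; 6. vault.relocate(s: /trekasmo, d: /maprisa/trestu) == ok
;; 7. vault.openup(p: /maprisa) == ToolError: is a directory

Answer: {kacro=muda, kivesla=crusnislo_un, maprisa/, maprisa/trestu=pudosip, safla=flohi_ind}


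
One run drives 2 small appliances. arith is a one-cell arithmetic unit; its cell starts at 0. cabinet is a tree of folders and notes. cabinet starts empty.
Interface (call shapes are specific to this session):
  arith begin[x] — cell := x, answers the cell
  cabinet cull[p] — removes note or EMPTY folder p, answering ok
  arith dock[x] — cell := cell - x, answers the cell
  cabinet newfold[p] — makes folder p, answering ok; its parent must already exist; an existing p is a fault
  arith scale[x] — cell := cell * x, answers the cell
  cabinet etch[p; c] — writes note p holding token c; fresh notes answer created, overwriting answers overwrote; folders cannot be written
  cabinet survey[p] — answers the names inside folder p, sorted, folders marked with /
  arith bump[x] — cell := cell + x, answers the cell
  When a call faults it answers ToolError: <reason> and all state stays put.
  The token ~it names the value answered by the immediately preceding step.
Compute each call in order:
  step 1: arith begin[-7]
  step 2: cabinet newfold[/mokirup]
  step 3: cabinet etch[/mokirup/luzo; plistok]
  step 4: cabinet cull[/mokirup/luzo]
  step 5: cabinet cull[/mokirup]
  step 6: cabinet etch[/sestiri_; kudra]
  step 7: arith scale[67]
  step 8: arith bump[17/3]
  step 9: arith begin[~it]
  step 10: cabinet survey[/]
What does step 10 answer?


Answer: [sestiri_]

Derivation:
→ arith begin(-7)
← -7
→ cabinet newfold(/mokirup)
← ok
→ cabinet etch(/mokirup/luzo, plistok)
← created
→ cabinet cull(/mokirup/luzo)
← ok
→ cabinet cull(/mokirup)
← ok
→ cabinet etch(/sestiri_, kudra)
← created
→ arith scale(67)
← -469
→ arith bump(17/3)
← -1390/3
→ arith begin(~it)
← -1390/3
→ cabinet survey(/)
← [sestiri_]


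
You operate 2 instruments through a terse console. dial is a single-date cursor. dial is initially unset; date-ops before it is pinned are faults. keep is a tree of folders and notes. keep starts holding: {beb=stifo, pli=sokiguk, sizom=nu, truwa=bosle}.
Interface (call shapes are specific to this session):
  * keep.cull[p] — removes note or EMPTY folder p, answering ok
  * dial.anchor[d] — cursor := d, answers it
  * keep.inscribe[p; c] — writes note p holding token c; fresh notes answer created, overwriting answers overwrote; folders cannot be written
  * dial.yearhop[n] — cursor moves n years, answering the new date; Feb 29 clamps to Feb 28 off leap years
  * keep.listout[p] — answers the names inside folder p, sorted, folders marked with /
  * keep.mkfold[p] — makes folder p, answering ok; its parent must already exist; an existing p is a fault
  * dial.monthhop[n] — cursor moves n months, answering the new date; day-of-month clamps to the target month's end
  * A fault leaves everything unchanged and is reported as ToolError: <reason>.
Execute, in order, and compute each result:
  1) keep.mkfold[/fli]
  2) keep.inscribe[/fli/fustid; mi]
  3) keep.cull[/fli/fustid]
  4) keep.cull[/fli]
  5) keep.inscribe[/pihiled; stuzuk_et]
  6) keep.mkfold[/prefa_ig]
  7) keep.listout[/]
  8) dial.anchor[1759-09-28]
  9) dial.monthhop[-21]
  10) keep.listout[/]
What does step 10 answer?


==> keep.mkfold(p='/fli')
<== ok
==> keep.inscribe(p='/fli/fustid', c='mi')
<== created
==> keep.cull(p='/fli/fustid')
<== ok
==> keep.cull(p='/fli')
<== ok
==> keep.inscribe(p='/pihiled', c='stuzuk_et')
<== created
==> keep.mkfold(p='/prefa_ig')
<== ok
==> keep.listout(p='/')
<== [beb, pihiled, pli, prefa_ig/, sizom, truwa]
==> dial.anchor(d='1759-09-28')
<== 1759-09-28
==> dial.monthhop(n='-21')
<== 1757-12-28
==> keep.listout(p='/')
<== [beb, pihiled, pli, prefa_ig/, sizom, truwa]

Answer: [beb, pihiled, pli, prefa_ig/, sizom, truwa]


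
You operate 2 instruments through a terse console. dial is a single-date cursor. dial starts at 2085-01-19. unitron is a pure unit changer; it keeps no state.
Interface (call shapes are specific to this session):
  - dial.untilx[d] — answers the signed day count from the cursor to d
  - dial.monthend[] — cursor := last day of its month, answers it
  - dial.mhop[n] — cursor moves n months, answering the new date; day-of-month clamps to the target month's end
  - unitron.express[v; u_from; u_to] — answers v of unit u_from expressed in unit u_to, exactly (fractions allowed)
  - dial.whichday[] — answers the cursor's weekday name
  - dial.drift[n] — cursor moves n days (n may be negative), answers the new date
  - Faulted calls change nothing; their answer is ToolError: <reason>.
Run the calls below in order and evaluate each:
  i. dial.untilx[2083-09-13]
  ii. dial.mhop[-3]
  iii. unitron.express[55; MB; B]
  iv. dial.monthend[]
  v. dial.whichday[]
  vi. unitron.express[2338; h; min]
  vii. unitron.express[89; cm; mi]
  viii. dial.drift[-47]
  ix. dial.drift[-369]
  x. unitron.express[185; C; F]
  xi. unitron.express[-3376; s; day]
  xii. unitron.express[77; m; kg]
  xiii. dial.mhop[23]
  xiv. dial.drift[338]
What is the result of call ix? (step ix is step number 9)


I invoke dial.untilx(d='2083-09-13'), giving -494.
I try dial.mhop(n='-3'), which returns 2084-10-19.
I run unitron.express(v='55', u_from='MB', u_to='B'), and observe 55000000.
Now I run dial.monthend, and observe 2084-10-31.
Now I run dial.whichday(), → Tuesday.
I call unitron.express(v='2338', u_from='h', u_to='min'), and see 140280.
I call unitron.express(v='89', u_from='cm', u_to='mi'), and get 445/804672.
I try dial.drift(n='-47'), yielding 2084-09-14.
Calling dial.drift(n='-369'), yielding 2083-09-11.
I run unitron.express(v='185', u_from='C', u_to='F'), and observe 365.
Now I run unitron.express(v='-3376', u_from='s', u_to='day'), giving -211/5400.
I try unitron.express(v='77', u_from='m', u_to='kg'), → ToolError: incompatible units.
I call dial.mhop(n='23'), → 2085-08-11.
Now I run dial.drift(n='338'), — result: 2086-07-15.

Answer: 2083-09-11


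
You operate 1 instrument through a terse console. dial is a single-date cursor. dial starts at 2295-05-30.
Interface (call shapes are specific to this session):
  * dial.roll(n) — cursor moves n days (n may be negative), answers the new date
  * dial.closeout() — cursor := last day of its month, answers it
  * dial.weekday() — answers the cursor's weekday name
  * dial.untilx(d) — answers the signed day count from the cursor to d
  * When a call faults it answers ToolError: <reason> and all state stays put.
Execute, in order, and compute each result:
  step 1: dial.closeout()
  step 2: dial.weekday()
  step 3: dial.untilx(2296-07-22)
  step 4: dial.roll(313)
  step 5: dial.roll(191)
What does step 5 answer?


Answer: 2296-10-16

Derivation:
Do: closeout[]
See: 2295-05-31
Do: weekday[]
See: Friday
Do: untilx[d=2296-07-22]
See: 418
Do: roll[n=313]
See: 2296-04-08
Do: roll[n=191]
See: 2296-10-16


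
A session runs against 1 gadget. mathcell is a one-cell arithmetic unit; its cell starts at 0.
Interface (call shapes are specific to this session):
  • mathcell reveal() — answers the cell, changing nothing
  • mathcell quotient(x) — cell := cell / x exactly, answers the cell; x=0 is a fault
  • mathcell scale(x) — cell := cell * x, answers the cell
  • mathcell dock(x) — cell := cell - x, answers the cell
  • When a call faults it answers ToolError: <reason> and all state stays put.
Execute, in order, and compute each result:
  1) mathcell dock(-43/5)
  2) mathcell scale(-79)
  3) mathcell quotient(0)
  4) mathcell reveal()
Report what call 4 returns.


Answer: -3397/5

Derivation:
Next I call mathcell dock passing x=-43/5, and observe 43/5.
I try mathcell scale passing x=-79, which returns -3397/5.
I run mathcell quotient passing x=0, → ToolError: division by zero.
Next I call mathcell reveal(), and see -3397/5.


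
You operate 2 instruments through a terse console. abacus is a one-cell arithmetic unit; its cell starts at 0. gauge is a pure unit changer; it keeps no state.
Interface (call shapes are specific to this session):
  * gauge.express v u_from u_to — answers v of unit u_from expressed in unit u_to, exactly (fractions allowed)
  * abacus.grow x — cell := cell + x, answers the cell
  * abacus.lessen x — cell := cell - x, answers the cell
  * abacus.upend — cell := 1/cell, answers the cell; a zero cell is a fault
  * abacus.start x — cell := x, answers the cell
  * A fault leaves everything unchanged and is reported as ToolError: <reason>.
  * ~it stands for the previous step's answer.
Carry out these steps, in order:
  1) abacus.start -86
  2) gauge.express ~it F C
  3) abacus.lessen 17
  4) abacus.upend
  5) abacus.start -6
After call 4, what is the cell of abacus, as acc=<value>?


Now I run abacus.start(x=-86), → -86.
Now I run gauge.express(v=~it, u_from=F, u_to=C), which returns -590/9.
I run abacus.lessen(x=17), and see -103.
Invoking abacus.upend(), which returns -1/103.
Next I call abacus.start(x=-6), yielding -6.

Answer: acc=-1/103


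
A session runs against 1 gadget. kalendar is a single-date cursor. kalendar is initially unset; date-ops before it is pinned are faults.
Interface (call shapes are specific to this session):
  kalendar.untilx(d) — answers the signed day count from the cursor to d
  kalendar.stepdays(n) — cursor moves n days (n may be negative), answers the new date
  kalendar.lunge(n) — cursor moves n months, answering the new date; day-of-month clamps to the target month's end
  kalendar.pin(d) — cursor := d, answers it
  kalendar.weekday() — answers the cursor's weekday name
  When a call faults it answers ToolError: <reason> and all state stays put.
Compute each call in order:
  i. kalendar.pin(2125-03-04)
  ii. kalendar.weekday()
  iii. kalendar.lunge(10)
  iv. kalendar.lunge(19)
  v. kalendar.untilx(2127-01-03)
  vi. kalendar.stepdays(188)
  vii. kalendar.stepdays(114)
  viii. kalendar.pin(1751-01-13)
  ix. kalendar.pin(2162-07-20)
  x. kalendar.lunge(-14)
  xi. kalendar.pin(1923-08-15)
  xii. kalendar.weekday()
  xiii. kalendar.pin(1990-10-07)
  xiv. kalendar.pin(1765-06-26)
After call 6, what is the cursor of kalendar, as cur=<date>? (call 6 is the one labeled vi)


Answer: cur=2128-02-08

Derivation:
>>> kalendar.pin 2125-03-04
= 2125-03-04
>>> kalendar.weekday
= Sunday
>>> kalendar.lunge 10
= 2126-01-04
>>> kalendar.lunge 19
= 2127-08-04
>>> kalendar.untilx 2127-01-03
= -213
>>> kalendar.stepdays 188
= 2128-02-08
>>> kalendar.stepdays 114
= 2128-06-01
>>> kalendar.pin 1751-01-13
= 1751-01-13
>>> kalendar.pin 2162-07-20
= 2162-07-20
>>> kalendar.lunge -14
= 2161-05-20
>>> kalendar.pin 1923-08-15
= 1923-08-15
>>> kalendar.weekday
= Wednesday
>>> kalendar.pin 1990-10-07
= 1990-10-07
>>> kalendar.pin 1765-06-26
= 1765-06-26


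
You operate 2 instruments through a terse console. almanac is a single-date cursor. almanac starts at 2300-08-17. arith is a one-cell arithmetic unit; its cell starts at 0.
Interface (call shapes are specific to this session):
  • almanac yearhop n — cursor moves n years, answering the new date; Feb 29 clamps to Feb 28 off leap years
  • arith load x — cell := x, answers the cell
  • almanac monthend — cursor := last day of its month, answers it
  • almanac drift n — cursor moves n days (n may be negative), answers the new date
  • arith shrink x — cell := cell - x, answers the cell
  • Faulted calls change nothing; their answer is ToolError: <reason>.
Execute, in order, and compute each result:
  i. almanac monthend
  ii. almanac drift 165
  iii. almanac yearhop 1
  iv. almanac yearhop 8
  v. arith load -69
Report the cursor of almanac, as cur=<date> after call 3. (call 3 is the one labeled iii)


Do: almanac monthend[]
See: 2300-08-31
Do: almanac drift[n: 165]
See: 2301-02-12
Do: almanac yearhop[n: 1]
See: 2302-02-12
Do: almanac yearhop[n: 8]
See: 2310-02-12
Do: arith load[x: -69]
See: -69

Answer: cur=2302-02-12
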